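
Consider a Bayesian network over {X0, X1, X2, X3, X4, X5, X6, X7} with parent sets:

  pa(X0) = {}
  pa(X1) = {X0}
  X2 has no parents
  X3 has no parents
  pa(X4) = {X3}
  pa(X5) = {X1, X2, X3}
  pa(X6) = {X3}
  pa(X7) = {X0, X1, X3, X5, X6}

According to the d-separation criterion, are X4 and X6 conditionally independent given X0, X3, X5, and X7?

Enumerating the 5 paths from X4 to X6 and testing each for blocking by {X0, X3, X5, X7}:
Path 1: X4 ← X3 → X5 ← X1 ← X0 → X7 ← X6
  X3 is a fork here and X3 is conditioned on, so the path is blocked at X3.
Path 2: X4 ← X3 → X5 ← X1 → X7 ← X6
  X3 is a fork here and X3 is conditioned on, so the path is blocked at X3.
Path 3: X4 ← X3 → X5 → X7 ← X6
  X3 is a fork here and X3 is conditioned on, so the path is blocked at X3.
Path 4: X4 ← X3 → X7 ← X6
  X3 is a fork here and X3 is conditioned on, so the path is blocked at X3.
Path 5: X4 ← X3 → X6
  X3 is a fork here and X3 is conditioned on, so the path is blocked at X3.
All paths are blocked; X4 ⊥ X6 | {X0, X3, X5, X7} holds.

Yes — X4 and X6 are d-separated given {X0, X3, X5, X7}.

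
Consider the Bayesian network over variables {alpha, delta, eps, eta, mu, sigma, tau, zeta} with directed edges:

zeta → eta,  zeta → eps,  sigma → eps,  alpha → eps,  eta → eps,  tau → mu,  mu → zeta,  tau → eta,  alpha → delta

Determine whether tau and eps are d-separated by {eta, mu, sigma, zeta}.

Yes

There are 4 undirected paths between tau and eps; checking each against the conditioning set {eta, mu, sigma, zeta}:
Path 1: tau → eta ← zeta → eps
  zeta is a fork here and zeta is conditioned on, so the path is blocked at zeta.
Path 2: tau → eta → eps
  eta is a chain here and eta is conditioned on, so the path is blocked at eta.
Path 3: tau → mu → zeta → eta → eps
  mu is a chain here and mu is conditioned on, so the path is blocked at mu.
Path 4: tau → mu → zeta → eps
  mu is a chain here and mu is conditioned on, so the path is blocked at mu.
Every path is blocked, so tau and eps are d-separated given {eta, mu, sigma, zeta}.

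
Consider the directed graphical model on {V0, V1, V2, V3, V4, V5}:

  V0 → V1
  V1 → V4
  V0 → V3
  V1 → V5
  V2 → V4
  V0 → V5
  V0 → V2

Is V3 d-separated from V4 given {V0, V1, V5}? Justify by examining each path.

Yes

3 paths connect V3 and V4; each must be blocked for d-separation to hold:
Path 1: V3 ← V0 → V2 → V4
  V0 is a fork here and V0 is conditioned on, so the path is blocked at V0.
Path 2: V3 ← V0 → V5 ← V1 → V4
  V0 is a fork here and V0 is conditioned on, so the path is blocked at V0.
Path 3: V3 ← V0 → V1 → V4
  V0 is a fork here and V0 is conditioned on, so the path is blocked at V0.
Since every path is blocked, d-separation holds.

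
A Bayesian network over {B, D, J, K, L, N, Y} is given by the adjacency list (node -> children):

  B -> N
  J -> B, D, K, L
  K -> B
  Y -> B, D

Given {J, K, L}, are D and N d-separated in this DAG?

3 paths connect D and N; each must be blocked for d-separation to hold:
  1. D ← Y → B → N — Y:fork[open]; B:chain[open] ⇒ active
  2. D ← J → K → B → N — J:fork[blocks]; K:chain[blocks]; B:chain[open] ⇒ blocked
  3. D ← J → B → N — J:fork[blocks]; B:chain[open] ⇒ blocked
Because an active path exists, D and N are not d-separated.

No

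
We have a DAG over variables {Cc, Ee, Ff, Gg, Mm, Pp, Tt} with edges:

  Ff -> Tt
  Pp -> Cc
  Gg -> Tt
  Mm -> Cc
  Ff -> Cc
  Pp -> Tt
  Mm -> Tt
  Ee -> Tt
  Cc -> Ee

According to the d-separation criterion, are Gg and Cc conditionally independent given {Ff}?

Yes

Enumerating the 4 paths from Gg to Cc and testing each for blocking by {Ff}:
Path 1: Gg → Tt ← Mm → Cc
  Tt is a collider here and neither Tt nor any of its descendants is conditioned on, so the collider stays closed — the path is blocked at Tt.
Path 2: Gg → Tt ← Ff → Cc
  Tt is a collider here and neither Tt nor any of its descendants is conditioned on, so the collider stays closed — the path is blocked at Tt.
Path 3: Gg → Tt ← Pp → Cc
  Tt is a collider here and neither Tt nor any of its descendants is conditioned on, so the collider stays closed — the path is blocked at Tt.
Path 4: Gg → Tt ← Ee ← Cc
  Tt is a collider here and neither Tt nor any of its descendants is conditioned on, so the collider stays closed — the path is blocked at Tt.
All paths are blocked; Gg ⊥ Cc | {Ff} holds.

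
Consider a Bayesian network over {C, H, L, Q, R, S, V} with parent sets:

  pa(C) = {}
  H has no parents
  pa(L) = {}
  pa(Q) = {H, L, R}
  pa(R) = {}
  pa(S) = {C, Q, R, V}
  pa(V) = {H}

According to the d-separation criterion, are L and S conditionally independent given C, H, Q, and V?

3 paths connect L and S; each must be blocked for d-separation to hold:
Path 1: L → Q ← R → S
  Q is a collider and Q is conditioned on, which opens it; R is a fork and R is not conditioned on — no node blocks this path, so it is active.
Path 2: L → Q ← H → V → S
  H is a fork here and H is conditioned on, so the path is blocked at H.
Path 3: L → Q → S
  Q is a chain here and Q is conditioned on, so the path is blocked at Q.
Since the path L → Q ← R → S is active, L and S are not d-separated given {C, H, Q, V}.

No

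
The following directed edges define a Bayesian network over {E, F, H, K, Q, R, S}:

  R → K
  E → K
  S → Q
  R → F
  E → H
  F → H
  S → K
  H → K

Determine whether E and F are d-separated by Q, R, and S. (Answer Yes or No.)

Yes — E and F are d-separated given {Q, R, S}.

There are 4 undirected paths between E and F; checking each against the conditioning set {Q, R, S}:
Path 1: E → K ← R → F
  K is a collider here and neither K nor any of its descendants is conditioned on, so the collider stays closed — the path is blocked at K.
Path 2: E → K ← H ← F
  K is a collider here and neither K nor any of its descendants is conditioned on, so the collider stays closed — the path is blocked at K.
Path 3: E → H ← F
  H is a collider here and neither H nor any of its descendants is conditioned on, so the collider stays closed — the path is blocked at H.
Path 4: E → H → K ← R → F
  K is a collider here and neither K nor any of its descendants is conditioned on, so the collider stays closed — the path is blocked at K.
Every path is blocked, so E and F are d-separated given {Q, R, S}.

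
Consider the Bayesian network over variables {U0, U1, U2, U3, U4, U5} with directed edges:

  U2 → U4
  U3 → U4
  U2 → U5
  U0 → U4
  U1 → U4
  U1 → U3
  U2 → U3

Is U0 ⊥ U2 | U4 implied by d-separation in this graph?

No — U0 and U2 are not d-separated given {U4}.

3 paths connect U0 and U2; each must be blocked for d-separation to hold:
Path 1: U0 → U4 ← U3 ← U2
  U4 is a collider and U4 is conditioned on, which opens it; U3 is a chain and U3 is not conditioned on — no node blocks this path, so it is active.
Path 2: U0 → U4 ← U1 → U3 ← U2
  U4 is a collider and U4 is conditioned on, which opens it; U1 is a fork and U1 is not conditioned on; U3 is a collider and its descendant U4 is conditioned on, which opens it — no node blocks this path, so it is active.
Path 3: U0 → U4 ← U2
  U4 is a collider and U4 is conditioned on, which opens it — no node blocks this path, so it is active.
At least one path is unblocked, so d-separation fails.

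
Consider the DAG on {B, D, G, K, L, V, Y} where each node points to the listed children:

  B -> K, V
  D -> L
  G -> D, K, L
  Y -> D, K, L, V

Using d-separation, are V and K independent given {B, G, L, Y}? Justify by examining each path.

Yes

We examine all 6 paths between V and K:
Path 1: V ← Y → D ← G → K
  Y is a fork here and Y is conditioned on, so the path is blocked at Y.
Path 2: V ← Y → D → L ← G → K
  Y is a fork here and Y is conditioned on, so the path is blocked at Y.
Path 3: V ← Y → K
  Y is a fork here and Y is conditioned on, so the path is blocked at Y.
Path 4: V ← Y → L ← D ← G → K
  Y is a fork here and Y is conditioned on, so the path is blocked at Y.
Path 5: V ← Y → L ← G → K
  Y is a fork here and Y is conditioned on, so the path is blocked at Y.
Path 6: V ← B → K
  B is a fork here and B is conditioned on, so the path is blocked at B.
All paths are blocked; V ⊥ K | {B, G, L, Y} holds.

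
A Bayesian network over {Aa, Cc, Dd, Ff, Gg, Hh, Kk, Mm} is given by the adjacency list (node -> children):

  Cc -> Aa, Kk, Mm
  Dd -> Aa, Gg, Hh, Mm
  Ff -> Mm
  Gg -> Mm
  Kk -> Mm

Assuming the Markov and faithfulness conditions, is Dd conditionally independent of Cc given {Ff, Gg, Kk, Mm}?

No — Dd and Cc are not d-separated given {Ff, Gg, Kk, Mm}.

Enumerating the 5 paths from Dd to Cc and testing each for blocking by {Ff, Gg, Kk, Mm}:
  1. Dd → Gg → Mm ← Kk ← Cc — Gg:chain[blocks]; Mm:collider[open]; Kk:chain[blocks] ⇒ blocked
  2. Dd → Gg → Mm ← Cc — Gg:chain[blocks]; Mm:collider[open] ⇒ blocked
  3. Dd → Aa ← Cc — Aa:collider[blocks] ⇒ blocked
  4. Dd → Mm ← Kk ← Cc — Mm:collider[open]; Kk:chain[blocks] ⇒ blocked
  5. Dd → Mm ← Cc — Mm:collider[open] ⇒ active
Since the path Dd → Mm ← Cc is active, Dd and Cc are not d-separated given {Ff, Gg, Kk, Mm}.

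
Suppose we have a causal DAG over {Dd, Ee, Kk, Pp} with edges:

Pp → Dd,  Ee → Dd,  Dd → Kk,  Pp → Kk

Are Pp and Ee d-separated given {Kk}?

No

2 paths connect Pp and Ee; each must be blocked for d-separation to hold:
Path 1: Pp → Kk ← Dd ← Ee
  Kk is a collider and Kk is conditioned on, which opens it; Dd is a chain and Dd is not conditioned on — no node blocks this path, so it is active.
Path 2: Pp → Dd ← Ee
  Dd is a collider and its descendant Kk is conditioned on, which opens it — no node blocks this path, so it is active.
At least one path is unblocked, so d-separation fails.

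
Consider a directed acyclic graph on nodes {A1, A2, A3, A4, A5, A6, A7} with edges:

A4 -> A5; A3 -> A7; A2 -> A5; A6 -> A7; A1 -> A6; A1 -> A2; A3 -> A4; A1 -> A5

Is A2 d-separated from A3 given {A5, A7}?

4 paths connect A2 and A3; each must be blocked for d-separation to hold:
  1. A2 ← A1 → A6 → A7 ← A3 — A1:fork[open]; A6:chain[open]; A7:collider[open] ⇒ active
  2. A2 ← A1 → A5 ← A4 ← A3 — A1:fork[open]; A5:collider[open]; A4:chain[open] ⇒ active
  3. A2 → A5 ← A1 → A6 → A7 ← A3 — A5:collider[open]; A1:fork[open]; A6:chain[open]; A7:collider[open] ⇒ active
  4. A2 → A5 ← A4 ← A3 — A5:collider[open]; A4:chain[open] ⇒ active
At least one path is unblocked, so d-separation fails.

No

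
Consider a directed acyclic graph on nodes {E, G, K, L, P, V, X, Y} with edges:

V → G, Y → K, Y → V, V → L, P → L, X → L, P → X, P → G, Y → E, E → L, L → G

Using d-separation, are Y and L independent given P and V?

5 paths connect Y and L; each must be blocked for d-separation to hold:
  1. Y → V → L — V:chain[blocks] ⇒ blocked
  2. Y → V → G ← L — V:chain[blocks]; G:collider[blocks] ⇒ blocked
  3. Y → V → G ← P → L — V:chain[blocks]; G:collider[blocks]; P:fork[blocks] ⇒ blocked
  4. Y → V → G ← P → X → L — V:chain[blocks]; G:collider[blocks]; P:fork[blocks]; X:chain[open] ⇒ blocked
  5. Y → E → L — E:chain[open] ⇒ active
Because an active path exists, Y and L are not d-separated.

No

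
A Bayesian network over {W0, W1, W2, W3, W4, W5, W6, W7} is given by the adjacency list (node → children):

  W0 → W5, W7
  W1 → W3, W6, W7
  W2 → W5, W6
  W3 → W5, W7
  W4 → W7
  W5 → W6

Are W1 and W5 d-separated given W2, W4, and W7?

No — W1 and W5 are not d-separated given {W2, W4, W7}.

There are 6 undirected paths between W1 and W5; checking each against the conditioning set {W2, W4, W7}:
Path 1: W1 → W7 ← W0 → W5
  W7 is a collider and W7 is conditioned on, which opens it; W0 is a fork and W0 is not conditioned on — no node blocks this path, so it is active.
Path 2: W1 → W7 ← W3 → W5
  W7 is a collider and W7 is conditioned on, which opens it; W3 is a fork and W3 is not conditioned on — no node blocks this path, so it is active.
Path 3: W1 → W3 → W7 ← W0 → W5
  W3 is a chain and W3 is not conditioned on; W7 is a collider and W7 is conditioned on, which opens it; W0 is a fork and W0 is not conditioned on — no node blocks this path, so it is active.
Path 4: W1 → W3 → W5
  W3 is a chain and W3 is not conditioned on — no node blocks this path, so it is active.
Path 5: W1 → W6 ← W2 → W5
  W6 is a collider here and neither W6 nor any of its descendants is conditioned on, so the collider stays closed — the path is blocked at W6.
Path 6: W1 → W6 ← W5
  W6 is a collider here and neither W6 nor any of its descendants is conditioned on, so the collider stays closed — the path is blocked at W6.
At least one path is unblocked, so d-separation fails.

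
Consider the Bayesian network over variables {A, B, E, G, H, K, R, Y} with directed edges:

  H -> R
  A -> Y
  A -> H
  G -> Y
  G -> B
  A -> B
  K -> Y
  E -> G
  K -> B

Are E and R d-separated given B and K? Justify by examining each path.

No — E and R are not d-separated given {B, K}.

We examine all 4 paths between E and R:
  1. E → G → B ← A → H → R — G:chain[open]; B:collider[open]; A:fork[open]; H:chain[open] ⇒ active
  2. E → G → B ← K → Y ← A → H → R — G:chain[open]; B:collider[open]; K:fork[blocks]; Y:collider[blocks]; A:fork[open]; H:chain[open] ⇒ blocked
  3. E → G → Y ← A → H → R — G:chain[open]; Y:collider[blocks]; A:fork[open]; H:chain[open] ⇒ blocked
  4. E → G → Y ← K → B ← A → H → R — G:chain[open]; Y:collider[blocks]; K:fork[blocks]; B:collider[open]; A:fork[open]; H:chain[open] ⇒ blocked
Since the path E → G → B ← A → H → R is active, E and R are not d-separated given {B, K}.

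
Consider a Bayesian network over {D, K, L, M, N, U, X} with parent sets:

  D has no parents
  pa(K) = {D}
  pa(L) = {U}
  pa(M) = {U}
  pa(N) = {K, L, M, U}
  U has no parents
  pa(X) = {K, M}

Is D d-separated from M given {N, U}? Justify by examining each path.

There are 4 undirected paths between D and M; checking each against the conditioning set {N, U}:
Path 1: D → K → X ← M
  X is a collider here and neither X nor any of its descendants is conditioned on, so the collider stays closed — the path is blocked at X.
Path 2: D → K → N ← M
  K is a chain and K is not conditioned on; N is a collider and N is conditioned on, which opens it — no node blocks this path, so it is active.
Path 3: D → K → N ← L ← U → M
  U is a fork here and U is conditioned on, so the path is blocked at U.
Path 4: D → K → N ← U → M
  U is a fork here and U is conditioned on, so the path is blocked at U.
Because an active path exists, D and M are not d-separated.

No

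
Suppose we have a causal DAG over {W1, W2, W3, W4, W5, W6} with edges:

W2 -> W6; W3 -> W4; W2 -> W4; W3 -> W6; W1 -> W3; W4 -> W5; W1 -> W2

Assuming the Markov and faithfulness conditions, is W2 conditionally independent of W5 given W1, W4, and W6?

Enumerating the 3 paths from W2 to W5 and testing each for blocking by {W1, W4, W6}:
Path 1: W2 → W4 → W5
  W4 is a chain here and W4 is conditioned on, so the path is blocked at W4.
Path 2: W2 → W6 ← W3 → W4 → W5
  W4 is a chain here and W4 is conditioned on, so the path is blocked at W4.
Path 3: W2 ← W1 → W3 → W4 → W5
  W1 is a fork here and W1 is conditioned on, so the path is blocked at W1.
Every path is blocked, so W2 and W5 are d-separated given {W1, W4, W6}.

Yes — W2 and W5 are d-separated given {W1, W4, W6}.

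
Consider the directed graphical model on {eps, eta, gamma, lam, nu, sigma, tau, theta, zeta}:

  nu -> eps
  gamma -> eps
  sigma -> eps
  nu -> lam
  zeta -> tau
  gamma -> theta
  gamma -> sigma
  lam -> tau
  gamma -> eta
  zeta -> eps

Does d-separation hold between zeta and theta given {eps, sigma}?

No — zeta and theta are not d-separated given {eps, sigma}.

Enumerating the 4 paths from zeta to theta and testing each for blocking by {eps, sigma}:
Path 1: zeta → eps ← gamma → theta
  eps is a collider and eps is conditioned on, which opens it; gamma is a fork and gamma is not conditioned on — no node blocks this path, so it is active.
Path 2: zeta → eps ← sigma ← gamma → theta
  sigma is a chain here and sigma is conditioned on, so the path is blocked at sigma.
Path 3: zeta → tau ← lam ← nu → eps ← gamma → theta
  tau is a collider here and neither tau nor any of its descendants is conditioned on, so the collider stays closed — the path is blocked at tau.
Path 4: zeta → tau ← lam ← nu → eps ← sigma ← gamma → theta
  tau is a collider here and neither tau nor any of its descendants is conditioned on, so the collider stays closed — the path is blocked at tau.
Because an active path exists, zeta and theta are not d-separated.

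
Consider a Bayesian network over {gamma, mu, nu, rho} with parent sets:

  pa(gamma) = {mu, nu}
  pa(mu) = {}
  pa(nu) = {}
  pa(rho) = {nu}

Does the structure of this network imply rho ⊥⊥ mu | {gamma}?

There is one path between rho and mu:
  1. rho ← nu → gamma ← mu — nu:fork[open]; gamma:collider[open] ⇒ active
Since the path rho ← nu → gamma ← mu is active, rho and mu are not d-separated given {gamma}.

No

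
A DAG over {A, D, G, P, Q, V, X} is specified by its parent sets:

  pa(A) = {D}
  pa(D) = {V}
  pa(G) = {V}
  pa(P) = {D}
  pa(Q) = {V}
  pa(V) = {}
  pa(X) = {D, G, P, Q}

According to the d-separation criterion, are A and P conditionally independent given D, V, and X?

We examine all 4 paths between A and P:
  1. A ← D ← V → G → X ← P — D:chain[blocks]; V:fork[blocks]; G:chain[open]; X:collider[open] ⇒ blocked
  2. A ← D ← V → Q → X ← P — D:chain[blocks]; V:fork[blocks]; Q:chain[open]; X:collider[open] ⇒ blocked
  3. A ← D → X ← P — D:fork[blocks]; X:collider[open] ⇒ blocked
  4. A ← D → P — D:fork[blocks] ⇒ blocked
All paths are blocked; A ⊥ P | {D, V, X} holds.

Yes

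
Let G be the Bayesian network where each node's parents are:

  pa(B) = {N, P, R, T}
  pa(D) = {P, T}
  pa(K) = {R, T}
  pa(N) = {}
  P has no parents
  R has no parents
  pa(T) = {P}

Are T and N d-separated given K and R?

4 paths connect T and N; each must be blocked for d-separation to hold:
  1. T ← P → B ← N — P:fork[open]; B:collider[blocks] ⇒ blocked
  2. T → D ← P → B ← N — D:collider[blocks]; P:fork[open]; B:collider[blocks] ⇒ blocked
  3. T → K ← R → B ← N — K:collider[open]; R:fork[blocks]; B:collider[blocks] ⇒ blocked
  4. T → B ← N — B:collider[blocks] ⇒ blocked
Since every path is blocked, d-separation holds.

Yes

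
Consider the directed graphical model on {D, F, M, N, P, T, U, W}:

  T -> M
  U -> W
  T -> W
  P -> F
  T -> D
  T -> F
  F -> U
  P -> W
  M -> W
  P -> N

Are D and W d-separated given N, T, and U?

Yes — D and W are d-separated given {N, T, U}.

We examine all 4 paths between D and W:
  1. D ← T → M → W — T:fork[blocks]; M:chain[open] ⇒ blocked
  2. D ← T → F → U → W — T:fork[blocks]; F:chain[open]; U:chain[blocks] ⇒ blocked
  3. D ← T → F ← P → W — T:fork[blocks]; F:collider[open]; P:fork[open] ⇒ blocked
  4. D ← T → W — T:fork[blocks] ⇒ blocked
Every path is blocked, so D and W are d-separated given {N, T, U}.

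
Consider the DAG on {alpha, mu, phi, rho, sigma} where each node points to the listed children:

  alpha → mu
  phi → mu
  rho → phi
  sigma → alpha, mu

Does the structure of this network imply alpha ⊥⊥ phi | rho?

2 paths connect alpha and phi; each must be blocked for d-separation to hold:
  1. alpha ← sigma → mu ← phi — sigma:fork[open]; mu:collider[blocks] ⇒ blocked
  2. alpha → mu ← phi — mu:collider[blocks] ⇒ blocked
All paths are blocked; alpha ⊥ phi | {rho} holds.

Yes — alpha and phi are d-separated given {rho}.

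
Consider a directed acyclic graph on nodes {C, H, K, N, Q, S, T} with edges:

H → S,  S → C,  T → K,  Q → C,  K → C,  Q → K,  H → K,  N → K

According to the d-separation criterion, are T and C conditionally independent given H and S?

No

There are 3 undirected paths between T and C; checking each against the conditioning set {H, S}:
Path 1: T → K ← Q → C
  K is a collider here and neither K nor any of its descendants is conditioned on, so the collider stays closed — the path is blocked at K.
Path 2: T → K ← H → S → C
  K is a collider here and neither K nor any of its descendants is conditioned on, so the collider stays closed — the path is blocked at K.
Path 3: T → K → C
  K is a chain and K is not conditioned on — no node blocks this path, so it is active.
Because an active path exists, T and C are not d-separated.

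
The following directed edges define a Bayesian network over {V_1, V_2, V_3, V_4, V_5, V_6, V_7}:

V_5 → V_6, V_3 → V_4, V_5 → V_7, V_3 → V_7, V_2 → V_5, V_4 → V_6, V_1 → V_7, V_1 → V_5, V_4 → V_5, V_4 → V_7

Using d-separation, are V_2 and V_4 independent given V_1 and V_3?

6 paths connect V_2 and V_4; each must be blocked for d-separation to hold:
Path 1: V_2 → V_5 ← V_1 → V_7 ← V_4
  V_5 is a collider here and neither V_5 nor any of its descendants is conditioned on, so the collider stays closed — the path is blocked at V_5.
Path 2: V_2 → V_5 ← V_1 → V_7 ← V_3 → V_4
  V_5 is a collider here and neither V_5 nor any of its descendants is conditioned on, so the collider stays closed — the path is blocked at V_5.
Path 3: V_2 → V_5 → V_6 ← V_4
  V_6 is a collider here and neither V_6 nor any of its descendants is conditioned on, so the collider stays closed — the path is blocked at V_6.
Path 4: V_2 → V_5 → V_7 ← V_4
  V_7 is a collider here and neither V_7 nor any of its descendants is conditioned on, so the collider stays closed — the path is blocked at V_7.
Path 5: V_2 → V_5 → V_7 ← V_3 → V_4
  V_7 is a collider here and neither V_7 nor any of its descendants is conditioned on, so the collider stays closed — the path is blocked at V_7.
Path 6: V_2 → V_5 ← V_4
  V_5 is a collider here and neither V_5 nor any of its descendants is conditioned on, so the collider stays closed — the path is blocked at V_5.
All paths are blocked; V_2 ⊥ V_4 | {V_1, V_3} holds.

Yes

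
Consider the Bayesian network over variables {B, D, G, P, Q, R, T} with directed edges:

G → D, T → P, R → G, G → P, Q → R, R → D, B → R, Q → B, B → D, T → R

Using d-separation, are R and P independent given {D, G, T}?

We examine all 5 paths between R and P:
Path 1: R ← B → D ← G → P
  G is a fork here and G is conditioned on, so the path is blocked at G.
Path 2: R ← T → P
  T is a fork here and T is conditioned on, so the path is blocked at T.
Path 3: R → G → P
  G is a chain here and G is conditioned on, so the path is blocked at G.
Path 4: R ← Q → B → D ← G → P
  G is a fork here and G is conditioned on, so the path is blocked at G.
Path 5: R → D ← G → P
  G is a fork here and G is conditioned on, so the path is blocked at G.
All paths are blocked; R ⊥ P | {D, G, T} holds.

Yes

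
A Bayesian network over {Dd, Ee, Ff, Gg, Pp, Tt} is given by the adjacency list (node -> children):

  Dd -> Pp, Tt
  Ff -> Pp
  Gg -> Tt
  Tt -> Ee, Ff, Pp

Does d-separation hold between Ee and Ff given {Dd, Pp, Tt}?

Enumerating the 3 paths from Ee to Ff and testing each for blocking by {Dd, Pp, Tt}:
Path 1: Ee ← Tt → Pp ← Ff
  Tt is a fork here and Tt is conditioned on, so the path is blocked at Tt.
Path 2: Ee ← Tt → Ff
  Tt is a fork here and Tt is conditioned on, so the path is blocked at Tt.
Path 3: Ee ← Tt ← Dd → Pp ← Ff
  Tt is a chain here and Tt is conditioned on, so the path is blocked at Tt.
Every path is blocked, so Ee and Ff are d-separated given {Dd, Pp, Tt}.

Yes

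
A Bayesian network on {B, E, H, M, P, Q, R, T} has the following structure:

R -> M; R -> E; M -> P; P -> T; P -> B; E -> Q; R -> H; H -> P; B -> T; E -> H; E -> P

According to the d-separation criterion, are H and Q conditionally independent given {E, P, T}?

Yes

Enumerating the 5 paths from H to Q and testing each for blocking by {E, P, T}:
Path 1: H ← R → M → P ← E → Q
  E is a fork here and E is conditioned on, so the path is blocked at E.
Path 2: H ← R → E → Q
  E is a chain here and E is conditioned on, so the path is blocked at E.
Path 3: H ← E → Q
  E is a fork here and E is conditioned on, so the path is blocked at E.
Path 4: H → P ← M ← R → E → Q
  E is a chain here and E is conditioned on, so the path is blocked at E.
Path 5: H → P ← E → Q
  E is a fork here and E is conditioned on, so the path is blocked at E.
Every path is blocked, so H and Q are d-separated given {E, P, T}.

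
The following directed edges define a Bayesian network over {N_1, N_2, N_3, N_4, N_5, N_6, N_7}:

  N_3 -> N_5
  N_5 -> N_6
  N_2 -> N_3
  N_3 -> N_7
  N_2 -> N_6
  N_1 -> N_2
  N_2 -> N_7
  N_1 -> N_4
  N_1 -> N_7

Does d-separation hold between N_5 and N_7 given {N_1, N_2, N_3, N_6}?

Yes — N_5 and N_7 are d-separated given {N_1, N_2, N_3, N_6}.

There are 6 undirected paths between N_5 and N_7; checking each against the conditioning set {N_1, N_2, N_3, N_6}:
Path 1: N_5 ← N_3 ← N_2 ← N_1 → N_7
  N_3 is a chain here and N_3 is conditioned on, so the path is blocked at N_3.
Path 2: N_5 ← N_3 ← N_2 → N_7
  N_3 is a chain here and N_3 is conditioned on, so the path is blocked at N_3.
Path 3: N_5 ← N_3 → N_7
  N_3 is a fork here and N_3 is conditioned on, so the path is blocked at N_3.
Path 4: N_5 → N_6 ← N_2 → N_3 → N_7
  N_2 is a fork here and N_2 is conditioned on, so the path is blocked at N_2.
Path 5: N_5 → N_6 ← N_2 ← N_1 → N_7
  N_2 is a chain here and N_2 is conditioned on, so the path is blocked at N_2.
Path 6: N_5 → N_6 ← N_2 → N_7
  N_2 is a fork here and N_2 is conditioned on, so the path is blocked at N_2.
Since every path is blocked, d-separation holds.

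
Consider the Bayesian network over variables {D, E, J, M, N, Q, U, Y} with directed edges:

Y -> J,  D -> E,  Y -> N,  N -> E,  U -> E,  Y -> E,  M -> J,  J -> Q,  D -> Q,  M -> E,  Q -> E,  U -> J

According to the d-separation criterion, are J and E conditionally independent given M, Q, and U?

No

There are 6 undirected paths between J and E; checking each against the conditioning set {M, Q, U}:
  1. J → Q → E — Q:chain[blocks] ⇒ blocked
  2. J → Q ← D → E — Q:collider[open]; D:fork[open] ⇒ active
  3. J ← M → E — M:fork[blocks] ⇒ blocked
  4. J ← Y → E — Y:fork[open] ⇒ active
  5. J ← Y → N → E — Y:fork[open]; N:chain[open] ⇒ active
  6. J ← U → E — U:fork[blocks] ⇒ blocked
At least one path is unblocked, so d-separation fails.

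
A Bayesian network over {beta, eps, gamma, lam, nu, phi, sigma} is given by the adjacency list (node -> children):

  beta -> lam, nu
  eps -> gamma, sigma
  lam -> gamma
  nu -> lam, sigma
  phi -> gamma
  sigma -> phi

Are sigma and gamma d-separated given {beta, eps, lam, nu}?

4 paths connect sigma and gamma; each must be blocked for d-separation to hold:
  1. sigma → phi → gamma — phi:chain[open] ⇒ active
  2. sigma ← nu → lam → gamma — nu:fork[blocks]; lam:chain[blocks] ⇒ blocked
  3. sigma ← nu ← beta → lam → gamma — nu:chain[blocks]; beta:fork[blocks]; lam:chain[blocks] ⇒ blocked
  4. sigma ← eps → gamma — eps:fork[blocks] ⇒ blocked
At least one path is unblocked, so d-separation fails.

No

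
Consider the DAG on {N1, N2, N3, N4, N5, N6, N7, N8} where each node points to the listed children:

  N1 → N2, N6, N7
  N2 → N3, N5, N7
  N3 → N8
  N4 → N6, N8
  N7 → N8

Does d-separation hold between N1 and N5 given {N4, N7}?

We examine all 5 paths between N1 and N5:
Path 1: N1 → N6 ← N4 → N8 ← N3 ← N2 → N5
  N6 is a collider here and neither N6 nor any of its descendants is conditioned on, so the collider stays closed — the path is blocked at N6.
Path 2: N1 → N6 ← N4 → N8 ← N7 ← N2 → N5
  N6 is a collider here and neither N6 nor any of its descendants is conditioned on, so the collider stays closed — the path is blocked at N6.
Path 3: N1 → N2 → N5
  N2 is a chain and N2 is not conditioned on — no node blocks this path, so it is active.
Path 4: N1 → N7 ← N2 → N5
  N7 is a collider and N7 is conditioned on, which opens it; N2 is a fork and N2 is not conditioned on — no node blocks this path, so it is active.
Path 5: N1 → N7 → N8 ← N3 ← N2 → N5
  N7 is a chain here and N7 is conditioned on, so the path is blocked at N7.
Because an active path exists, N1 and N5 are not d-separated.

No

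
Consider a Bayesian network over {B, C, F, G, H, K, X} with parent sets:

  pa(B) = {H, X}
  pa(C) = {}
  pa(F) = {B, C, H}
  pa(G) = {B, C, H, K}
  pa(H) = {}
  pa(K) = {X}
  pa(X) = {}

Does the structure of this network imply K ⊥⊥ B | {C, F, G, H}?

No

Enumerating the 6 paths from K to B and testing each for blocking by {C, F, G, H}:
Path 1: K ← X → B
  X is a fork and X is not conditioned on — no node blocks this path, so it is active.
Path 2: K → G ← C → F ← B
  C is a fork here and C is conditioned on, so the path is blocked at C.
Path 3: K → G ← C → F ← H → B
  C is a fork here and C is conditioned on, so the path is blocked at C.
Path 4: K → G ← B
  G is a collider and G is conditioned on, which opens it — no node blocks this path, so it is active.
Path 5: K → G ← H → F ← B
  H is a fork here and H is conditioned on, so the path is blocked at H.
Path 6: K → G ← H → B
  H is a fork here and H is conditioned on, so the path is blocked at H.
At least one path is unblocked, so d-separation fails.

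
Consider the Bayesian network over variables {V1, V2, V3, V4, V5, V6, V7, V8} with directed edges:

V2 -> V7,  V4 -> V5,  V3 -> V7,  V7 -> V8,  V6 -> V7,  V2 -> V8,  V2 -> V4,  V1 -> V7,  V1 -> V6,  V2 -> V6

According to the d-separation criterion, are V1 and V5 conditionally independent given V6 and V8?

6 paths connect V1 and V5; each must be blocked for d-separation to hold:
Path 1: V1 → V6 → V7 → V8 ← V2 → V4 → V5
  V6 is a chain here and V6 is conditioned on, so the path is blocked at V6.
Path 2: V1 → V6 → V7 ← V2 → V4 → V5
  V6 is a chain here and V6 is conditioned on, so the path is blocked at V6.
Path 3: V1 → V6 ← V2 → V4 → V5
  V6 is a collider and V6 is conditioned on, which opens it; V2 is a fork and V2 is not conditioned on; V4 is a chain and V4 is not conditioned on — no node blocks this path, so it is active.
Path 4: V1 → V7 ← V6 ← V2 → V4 → V5
  V6 is a chain here and V6 is conditioned on, so the path is blocked at V6.
Path 5: V1 → V7 → V8 ← V2 → V4 → V5
  V7 is a chain and V7 is not conditioned on; V8 is a collider and V8 is conditioned on, which opens it; V2 is a fork and V2 is not conditioned on; V4 is a chain and V4 is not conditioned on — no node blocks this path, so it is active.
Path 6: V1 → V7 ← V2 → V4 → V5
  V7 is a collider and its descendant V8 is conditioned on, which opens it; V2 is a fork and V2 is not conditioned on; V4 is a chain and V4 is not conditioned on — no node blocks this path, so it is active.
Since the path V1 → V6 ← V2 → V4 → V5 is active, V1 and V5 are not d-separated given {V6, V8}.

No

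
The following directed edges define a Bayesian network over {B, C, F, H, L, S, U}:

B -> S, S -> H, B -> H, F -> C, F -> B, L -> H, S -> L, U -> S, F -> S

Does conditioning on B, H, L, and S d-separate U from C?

No

There are 4 undirected paths between U and C; checking each against the conditioning set {B, H, L, S}:
  1. U → S ← B ← F → C — S:collider[open]; B:chain[blocks]; F:fork[open] ⇒ blocked
  2. U → S → L → H ← B ← F → C — S:chain[blocks]; L:chain[blocks]; H:collider[open]; B:chain[blocks]; F:fork[open] ⇒ blocked
  3. U → S ← F → C — S:collider[open]; F:fork[open] ⇒ active
  4. U → S → H ← B ← F → C — S:chain[blocks]; H:collider[open]; B:chain[blocks]; F:fork[open] ⇒ blocked
Since the path U → S ← F → C is active, U and C are not d-separated given {B, H, L, S}.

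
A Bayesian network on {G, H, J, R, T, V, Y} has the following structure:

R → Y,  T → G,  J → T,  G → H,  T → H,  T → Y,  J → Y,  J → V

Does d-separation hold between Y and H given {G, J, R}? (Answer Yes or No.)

4 paths connect Y and H; each must be blocked for d-separation to hold:
  1. Y ← J → T → G → H — J:fork[blocks]; T:chain[open]; G:chain[blocks] ⇒ blocked
  2. Y ← J → T → H — J:fork[blocks]; T:chain[open] ⇒ blocked
  3. Y ← T → G → H — T:fork[open]; G:chain[blocks] ⇒ blocked
  4. Y ← T → H — T:fork[open] ⇒ active
At least one path is unblocked, so d-separation fails.

No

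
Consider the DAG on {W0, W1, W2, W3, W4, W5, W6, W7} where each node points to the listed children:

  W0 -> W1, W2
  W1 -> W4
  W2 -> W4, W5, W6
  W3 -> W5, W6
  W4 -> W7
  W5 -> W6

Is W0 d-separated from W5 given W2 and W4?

Yes

There are 6 undirected paths between W0 and W5; checking each against the conditioning set {W2, W4}:
Path 1: W0 → W1 → W4 ← W2 → W5
  W2 is a fork here and W2 is conditioned on, so the path is blocked at W2.
Path 2: W0 → W1 → W4 ← W2 → W6 ← W5
  W2 is a fork here and W2 is conditioned on, so the path is blocked at W2.
Path 3: W0 → W1 → W4 ← W2 → W6 ← W3 → W5
  W2 is a fork here and W2 is conditioned on, so the path is blocked at W2.
Path 4: W0 → W2 → W5
  W2 is a chain here and W2 is conditioned on, so the path is blocked at W2.
Path 5: W0 → W2 → W6 ← W5
  W2 is a chain here and W2 is conditioned on, so the path is blocked at W2.
Path 6: W0 → W2 → W6 ← W3 → W5
  W2 is a chain here and W2 is conditioned on, so the path is blocked at W2.
All paths are blocked; W0 ⊥ W5 | {W2, W4} holds.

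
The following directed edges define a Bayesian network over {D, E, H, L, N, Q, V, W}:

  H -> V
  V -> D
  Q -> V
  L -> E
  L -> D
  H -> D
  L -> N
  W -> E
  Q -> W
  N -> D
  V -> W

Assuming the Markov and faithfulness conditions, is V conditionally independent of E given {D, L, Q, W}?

Yes — V and E are d-separated given {D, L, Q, W}.

Enumerating the 6 paths from V to E and testing each for blocking by {D, L, Q, W}:
  1. V → W → E — W:chain[blocks] ⇒ blocked
  2. V → D ← L → E — D:collider[open]; L:fork[blocks] ⇒ blocked
  3. V → D ← N ← L → E — D:collider[open]; N:chain[open]; L:fork[blocks] ⇒ blocked
  4. V ← H → D ← L → E — H:fork[open]; D:collider[open]; L:fork[blocks] ⇒ blocked
  5. V ← H → D ← N ← L → E — H:fork[open]; D:collider[open]; N:chain[open]; L:fork[blocks] ⇒ blocked
  6. V ← Q → W → E — Q:fork[blocks]; W:chain[blocks] ⇒ blocked
All paths are blocked; V ⊥ E | {D, L, Q, W} holds.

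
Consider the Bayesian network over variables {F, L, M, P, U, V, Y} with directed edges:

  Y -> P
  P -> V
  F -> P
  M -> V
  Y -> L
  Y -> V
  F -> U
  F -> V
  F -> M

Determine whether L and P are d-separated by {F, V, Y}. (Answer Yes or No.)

Yes

We examine all 4 paths between L and P:
Path 1: L ← Y → V ← F → P
  Y is a fork here and Y is conditioned on, so the path is blocked at Y.
Path 2: L ← Y → V ← M ← F → P
  Y is a fork here and Y is conditioned on, so the path is blocked at Y.
Path 3: L ← Y → V ← P
  Y is a fork here and Y is conditioned on, so the path is blocked at Y.
Path 4: L ← Y → P
  Y is a fork here and Y is conditioned on, so the path is blocked at Y.
Since every path is blocked, d-separation holds.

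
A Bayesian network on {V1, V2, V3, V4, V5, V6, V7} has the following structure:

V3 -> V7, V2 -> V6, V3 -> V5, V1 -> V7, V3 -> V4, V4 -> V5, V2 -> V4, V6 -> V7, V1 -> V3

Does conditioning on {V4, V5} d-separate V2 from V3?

4 paths connect V2 and V3; each must be blocked for d-separation to hold:
Path 1: V2 → V4 → V5 ← V3
  V4 is a chain here and V4 is conditioned on, so the path is blocked at V4.
Path 2: V2 → V4 ← V3
  V4 is a collider and V4 is conditioned on, which opens it — no node blocks this path, so it is active.
Path 3: V2 → V6 → V7 ← V3
  V7 is a collider here and neither V7 nor any of its descendants is conditioned on, so the collider stays closed — the path is blocked at V7.
Path 4: V2 → V6 → V7 ← V1 → V3
  V7 is a collider here and neither V7 nor any of its descendants is conditioned on, so the collider stays closed — the path is blocked at V7.
Since the path V2 → V4 ← V3 is active, V2 and V3 are not d-separated given {V4, V5}.

No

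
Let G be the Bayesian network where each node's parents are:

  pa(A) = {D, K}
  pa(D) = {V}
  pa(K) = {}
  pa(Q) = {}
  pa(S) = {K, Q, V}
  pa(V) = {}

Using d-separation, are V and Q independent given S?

No

There are 2 undirected paths between V and Q; checking each against the conditioning set {S}:
Path 1: V → D → A ← K → S ← Q
  A is a collider here and neither A nor any of its descendants is conditioned on, so the collider stays closed — the path is blocked at A.
Path 2: V → S ← Q
  S is a collider and S is conditioned on, which opens it — no node blocks this path, so it is active.
At least one path is unblocked, so d-separation fails.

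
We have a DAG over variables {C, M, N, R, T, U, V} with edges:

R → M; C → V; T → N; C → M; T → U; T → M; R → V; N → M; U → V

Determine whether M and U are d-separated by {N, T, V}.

There are 4 undirected paths between M and U; checking each against the conditioning set {N, T, V}:
Path 1: M ← N ← T → U
  N is a chain here and N is conditioned on, so the path is blocked at N.
Path 2: M ← C → V ← U
  C is a fork and C is not conditioned on; V is a collider and V is conditioned on, which opens it — no node blocks this path, so it is active.
Path 3: M ← R → V ← U
  R is a fork and R is not conditioned on; V is a collider and V is conditioned on, which opens it — no node blocks this path, so it is active.
Path 4: M ← T → U
  T is a fork here and T is conditioned on, so the path is blocked at T.
At least one path is unblocked, so d-separation fails.

No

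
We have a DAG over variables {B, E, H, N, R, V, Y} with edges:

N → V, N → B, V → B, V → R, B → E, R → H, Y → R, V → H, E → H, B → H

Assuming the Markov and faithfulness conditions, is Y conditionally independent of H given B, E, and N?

Enumerating the 6 paths from Y to H and testing each for blocking by {B, E, N}:
Path 1: Y → R → H
  R is a chain and R is not conditioned on — no node blocks this path, so it is active.
Path 2: Y → R ← V → H
  R is a collider here and neither R nor any of its descendants is conditioned on, so the collider stays closed — the path is blocked at R.
Path 3: Y → R ← V ← N → B → H
  R is a collider here and neither R nor any of its descendants is conditioned on, so the collider stays closed — the path is blocked at R.
Path 4: Y → R ← V ← N → B → E → H
  R is a collider here and neither R nor any of its descendants is conditioned on, so the collider stays closed — the path is blocked at R.
Path 5: Y → R ← V → B → H
  R is a collider here and neither R nor any of its descendants is conditioned on, so the collider stays closed — the path is blocked at R.
Path 6: Y → R ← V → B → E → H
  R is a collider here and neither R nor any of its descendants is conditioned on, so the collider stays closed — the path is blocked at R.
At least one path is unblocked, so d-separation fails.

No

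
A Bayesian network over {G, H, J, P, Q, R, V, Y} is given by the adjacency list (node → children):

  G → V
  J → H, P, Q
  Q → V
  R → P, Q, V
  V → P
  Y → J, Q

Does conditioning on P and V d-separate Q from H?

No

Enumerating the 6 paths from Q to H and testing each for blocking by {P, V}:
Path 1: Q ← J → H
  J is a fork and J is not conditioned on — no node blocks this path, so it is active.
Path 2: Q ← R → P ← J → H
  R is a fork and R is not conditioned on; P is a collider and P is conditioned on, which opens it; J is a fork and J is not conditioned on — no node blocks this path, so it is active.
Path 3: Q ← R → V → P ← J → H
  V is a chain here and V is conditioned on, so the path is blocked at V.
Path 4: Q ← Y → J → H
  Y is a fork and Y is not conditioned on; J is a chain and J is not conditioned on — no node blocks this path, so it is active.
Path 5: Q → V ← R → P ← J → H
  V is a collider and V is conditioned on, which opens it; R is a fork and R is not conditioned on; P is a collider and P is conditioned on, which opens it; J is a fork and J is not conditioned on — no node blocks this path, so it is active.
Path 6: Q → V → P ← J → H
  V is a chain here and V is conditioned on, so the path is blocked at V.
Because an active path exists, Q and H are not d-separated.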